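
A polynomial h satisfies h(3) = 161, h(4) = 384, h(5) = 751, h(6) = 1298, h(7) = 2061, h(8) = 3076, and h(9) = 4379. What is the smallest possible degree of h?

3

Forward differences of the values at n = 3, 4, 5, 6, 7, 8, 9:
  h  : 161  384  751  1298  2061  3076  4379
  Δ  : 223  367  547  763  1015  1303
  Δ^2: 144  180  216  252  288
  Δ^3: 36  36  36  36
  Δ^4: 0  0  0
  Δ^5: 0  0
  Δ^6: 0
The third differences are constant (36) and nonzero, while all higher differences vanish, so the minimal degree is 3.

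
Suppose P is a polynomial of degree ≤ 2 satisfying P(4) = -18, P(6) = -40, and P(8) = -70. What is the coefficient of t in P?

-1

Write P(t) = at^2 + bt + c. Substituting each data point gives a linear system:
  16a + 4b + c = -18
  36a + 6b + c = -40
  64a + 8b + c = -70
Solving the system yields a = -1, b = -1, c = 2.
So P(t) = -t^2 - t + 2.
The coefficient of t is -1.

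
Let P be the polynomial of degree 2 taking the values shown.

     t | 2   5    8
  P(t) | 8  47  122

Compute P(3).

Write P(t) = at^2 + bt + c. Substituting each data point gives a linear system:
  4a + 2b + c = 8
  25a + 5b + c = 47
  64a + 8b + c = 122
Solving the system yields a = 2, b = -1, c = 2.
So P(t) = 2t² - t + 2.
Then P(3) = 17.

17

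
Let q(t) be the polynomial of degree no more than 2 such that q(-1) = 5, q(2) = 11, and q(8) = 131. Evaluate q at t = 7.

Using the Lagrange interpolation formula with nodes -1, 2, 8:
  L_0(t) = (t - 2)(t - 8) / 27
  L_1(t) = (t + 1)(t - 8) / -18
  L_2(t) = (t + 1)(t - 2) / 54
Then q(t) = 5·L_0(t) + 11·L_1(t) + 131·L_2(t).
Expanding and collecting terms gives q(t) = 2t^2 + 3.
Evaluating at t = 7: q(7) = 101.

101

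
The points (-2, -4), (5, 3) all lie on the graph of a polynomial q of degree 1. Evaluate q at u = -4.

-6

Write q(u) = au + b. Substituting each data point gives a linear system:
  -2a + b = -4
  5a + b = 3
Solving the system yields a = 1, b = -2.
So q(u) = u - 2.
Then q(-4) = -6.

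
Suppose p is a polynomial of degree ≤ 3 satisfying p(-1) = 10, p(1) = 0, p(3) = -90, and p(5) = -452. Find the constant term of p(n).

3

Write p(n) = an^3 + bn^2 + cn + d. Substituting each data point gives a linear system:
  -a + b - c + d = 10
  a + b + c + d = 0
  27a + 9b + 3c + d = -90
  125a + 25b + 5c + d = -452
Solving the system yields a = -4, b = 2, c = -1, d = 3.
So p(n) = -4n^3 + 2n^2 - n + 3.
The constant term is 3.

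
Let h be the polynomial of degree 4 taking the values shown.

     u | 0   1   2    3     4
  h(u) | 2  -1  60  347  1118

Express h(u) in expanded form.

Write h(u) = au^4 + bu^3 + cu^2 + du + e. Substituting each data point gives a linear system:
  e = 2
  a + b + c + d + e = -1
  16a + 8b + 4c + 2d + e = 60
  81a + 27b + 9c + 3d + e = 347
  256a + 64b + 16c + 4d + e = 1118
Solving the system yields a = 4, b = 3, c = -5, d = -5, e = 2.
So h(u) = 4u⁴ + 3u³ - 5u² - 5u + 2.
Check: h(4) = 1118. ✓

h(u) = 4u^4 + 3u^3 - 5u^2 - 5u + 2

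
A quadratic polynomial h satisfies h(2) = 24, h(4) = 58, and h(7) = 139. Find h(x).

h(x) = 2x^2 + 5x + 6

Using the Lagrange interpolation formula with nodes 2, 4, 7:
  L_0(x) = (x - 4)(x - 7) / 10
  L_1(x) = (x - 2)(x - 7) / -6
  L_2(x) = (x - 2)(x - 4) / 15
Then h(x) = 24·L_0(x) + 58·L_1(x) + 139·L_2(x).
Expanding and collecting terms gives h(x) = 2x^2 + 5x + 6.
Check: h(7) = 139. ✓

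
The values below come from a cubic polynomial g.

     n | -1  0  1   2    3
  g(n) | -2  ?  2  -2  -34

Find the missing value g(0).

On equispaced nodes a degree-3 polynomial has vanishing fourth forward difference, so
  g(-1) - 4·g(0) + 6·g(1) - 4·g(2) + g(3) = 0.
Substituting the known values and solving for g(0):
  -4·g(0) = 16
  g(0) = -4.

-4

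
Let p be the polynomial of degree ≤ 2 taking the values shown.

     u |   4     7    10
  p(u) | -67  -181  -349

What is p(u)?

Write p(u) = au^2 + bu + c. Substituting each data point gives a linear system:
  16a + 4b + c = -67
  49a + 7b + c = -181
  100a + 10b + c = -349
Solving the system yields a = -3, b = -5, c = 1.
So p(u) = -3u² - 5u + 1.
Check: p(10) = -349. ✓

p(u) = -3u^2 - 5u + 1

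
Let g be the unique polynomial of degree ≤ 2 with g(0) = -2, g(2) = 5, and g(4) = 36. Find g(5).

121/2

Forward differences of the values at u = 0, 2, 4:
  g  : -2  5  36
  Δ  : 7  31
  Δ^2: 24
The second differences are constant, confirming degree 2.
Interpolating (Newton forward form) and evaluating at u = 5 gives g(5) = 121/2.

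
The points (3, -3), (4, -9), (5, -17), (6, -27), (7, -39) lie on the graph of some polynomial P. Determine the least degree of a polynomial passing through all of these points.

Forward differences of the values at t = 3, 4, 5, 6, 7:
  P  : -3  -9  -17  -27  -39
  Δ  : -6  -8  -10  -12
  Δ^2: -2  -2  -2
  Δ^3: 0  0
  Δ^4: 0
The second differences are constant (-2) and nonzero, while all higher differences vanish, so the minimal degree is 2.

2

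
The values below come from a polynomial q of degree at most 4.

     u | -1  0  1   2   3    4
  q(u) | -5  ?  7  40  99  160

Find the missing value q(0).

On equispaced nodes a degree-4 polynomial has vanishing fifth forward difference, so
  - q(-1) + 5·q(0) - 10·q(1) + 10·q(2) - 5·q(3) + q(4) = 0.
Substituting the known values and solving for q(0):
  5·q(0) = 0
  q(0) = 0.

0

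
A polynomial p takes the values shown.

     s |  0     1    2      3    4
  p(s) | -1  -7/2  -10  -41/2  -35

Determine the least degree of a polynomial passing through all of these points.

Forward differences of the values at s = 0, 1, 2, 3, 4:
  p  : -1  -7/2  -10  -41/2  -35
  Δ  : -5/2  -13/2  -21/2  -29/2
  Δ^2: -4  -4  -4
  Δ^3: 0  0
  Δ^4: 0
The second differences are constant (-4) and nonzero, while all higher differences vanish, so the minimal degree is 2.

2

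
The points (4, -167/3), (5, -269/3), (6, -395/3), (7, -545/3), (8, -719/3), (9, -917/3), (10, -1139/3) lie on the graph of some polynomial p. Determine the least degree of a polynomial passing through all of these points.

Forward differences of the values at u = 4, 5, 6, 7, 8, 9, 10:
  p  : -167/3  -269/3  -395/3  -545/3  -719/3  -917/3  -1139/3
  Δ  : -34  -42  -50  -58  -66  -74
  Δ^2: -8  -8  -8  -8  -8
  Δ^3: 0  0  0  0
  Δ^4: 0  0  0
  Δ^5: 0  0
  Δ^6: 0
The second differences are constant (-8) and nonzero, while all higher differences vanish, so the minimal degree is 2.

2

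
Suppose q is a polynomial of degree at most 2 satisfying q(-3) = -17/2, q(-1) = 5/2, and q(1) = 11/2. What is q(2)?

4

Forward differences of the values at u = -3, -1, 1:
  q  : -17/2  5/2  11/2
  Δ  : 11  3
  Δ^2: -8
The second differences are constant, confirming degree 2.
Interpolating (Newton forward form) and evaluating at u = 2 gives q(2) = 4.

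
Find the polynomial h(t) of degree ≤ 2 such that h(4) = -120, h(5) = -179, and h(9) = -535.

h(t) = -6t^2 - 5t - 4

Using the Lagrange interpolation formula with nodes 4, 5, 9:
  L_0(t) = (t - 5)(t - 9) / 5
  L_1(t) = (t - 4)(t - 9) / -4
  L_2(t) = (t - 4)(t - 5) / 20
Then h(t) = -120·L_0(t) - 179·L_1(t) - 535·L_2(t).
Expanding and collecting terms gives h(t) = -6t^2 - 5t - 4.
Check: h(5) = -179. ✓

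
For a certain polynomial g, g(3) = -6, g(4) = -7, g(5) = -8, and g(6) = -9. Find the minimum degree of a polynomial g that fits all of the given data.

1

Forward differences of the values at n = 3, 4, 5, 6:
  g  : -6  -7  -8  -9
  Δ  : -1  -1  -1
  Δ^2: 0  0
  Δ^3: 0
The first differences are constant (-1) and nonzero, while all higher differences vanish, so the minimal degree is 1.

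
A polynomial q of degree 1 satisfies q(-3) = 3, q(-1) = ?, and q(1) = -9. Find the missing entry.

The 2 known points determine the degree-1 polynomial uniquely.
Write q(s) = as + b. Substituting each data point gives a linear system:
  -3a + b = 3
  a + b = -9
Solving the system yields a = -3, b = -6.
So q(s) = -3s - 6.
Then q(-1) = -3.

-3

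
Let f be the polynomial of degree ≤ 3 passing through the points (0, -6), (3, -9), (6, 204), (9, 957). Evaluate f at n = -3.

Write f(n) = an^3 + bn^2 + cn + d. Substituting each data point gives a linear system:
  d = -6
  27a + 9b + 3c + d = -9
  216a + 36b + 6c + d = 204
  729a + 81b + 9c + d = 957
Solving the system yields a = 2, b = -6, c = -1, d = -6.
So f(n) = 2n^3 - 6n^2 - n - 6.
Then f(-3) = -111.

-111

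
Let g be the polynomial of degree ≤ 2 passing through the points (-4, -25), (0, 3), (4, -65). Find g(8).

-229

Using the Lagrange interpolation formula with nodes -4, 0, 4:
  L_0(n) = n(n - 4) / 32
  L_1(n) = (n + 4)(n - 4) / -16
  L_2(n) = (n + 4)n / 32
Then g(n) = -25·L_0(n) + 3·L_1(n) - 65·L_2(n).
Expanding and collecting terms gives g(n) = -3n² - 5n + 3.
Evaluating at n = 8: g(8) = -229.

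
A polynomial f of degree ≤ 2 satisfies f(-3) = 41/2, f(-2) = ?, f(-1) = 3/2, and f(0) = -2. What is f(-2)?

On equispaced nodes a degree-2 polynomial has vanishing third forward difference, so
  - f(-3) + 3·f(-2) - 3·f(-1) + f(0) = 0.
Substituting the known values and solving for f(-2):
  3·f(-2) = 27
  f(-2) = 9.

9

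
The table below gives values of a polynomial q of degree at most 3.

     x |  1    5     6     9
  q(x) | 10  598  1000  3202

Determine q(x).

Write q(x) = ax^3 + bx^2 + cx + d. Substituting each data point gives a linear system:
  a + b + c + d = 10
  125a + 25b + 5c + d = 598
  216a + 36b + 6c + d = 1000
  729a + 81b + 9c + d = 3202
Solving the system yields a = 4, b = 3, c = 5, d = -2.
So q(x) = 4x³ + 3x² + 5x - 2.
Check: q(5) = 598. ✓

q(x) = 4x^3 + 3x^2 + 5x - 2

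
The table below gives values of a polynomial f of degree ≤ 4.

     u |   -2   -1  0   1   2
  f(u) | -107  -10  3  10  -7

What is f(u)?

f(u) = -4u^4 + 5u^3 + u^2 + 5u + 3

Write f(u) = au^4 + bu^3 + cu^2 + du + e. Substituting each data point gives a linear system:
  16a - 8b + 4c - 2d + e = -107
  a - b + c - d + e = -10
  e = 3
  a + b + c + d + e = 10
  16a + 8b + 4c + 2d + e = -7
Solving the system yields a = -4, b = 5, c = 1, d = 5, e = 3.
So f(u) = -4u⁴ + 5u³ + u² + 5u + 3.
Check: f(0) = 3. ✓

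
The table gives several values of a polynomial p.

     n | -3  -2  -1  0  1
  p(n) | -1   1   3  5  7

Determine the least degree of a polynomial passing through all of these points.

1

Forward differences of the values at n = -3, -2, -1, 0, 1:
  p  : -1  1  3  5  7
  Δ  : 2  2  2  2
  Δ^2: 0  0  0
  Δ^3: 0  0
  Δ^4: 0
The first differences are constant (2) and nonzero, while all higher differences vanish, so the minimal degree is 1.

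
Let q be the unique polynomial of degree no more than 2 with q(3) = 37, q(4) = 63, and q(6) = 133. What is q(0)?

-5

Using the Lagrange interpolation formula with nodes 3, 4, 6:
  L_0(n) = (n - 4)(n - 6) / 3
  L_1(n) = (n - 3)(n - 6) / -2
  L_2(n) = (n - 3)(n - 4) / 6
Then q(n) = 37·L_0(n) + 63·L_1(n) + 133·L_2(n).
Expanding and collecting terms gives q(n) = 3n^2 + 5n - 5.
Evaluating at n = 0: q(0) = -5.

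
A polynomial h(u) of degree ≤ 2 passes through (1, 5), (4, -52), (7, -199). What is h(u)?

h(u) = -5u^2 + 6u + 4

Using the Lagrange interpolation formula with nodes 1, 4, 7:
  L_0(u) = (u - 4)(u - 7) / 18
  L_1(u) = (u - 1)(u - 7) / -9
  L_2(u) = (u - 1)(u - 4) / 18
Then h(u) = 5·L_0(u) - 52·L_1(u) - 199·L_2(u).
Expanding and collecting terms gives h(u) = -5u^2 + 6u + 4.
Check: h(1) = 5. ✓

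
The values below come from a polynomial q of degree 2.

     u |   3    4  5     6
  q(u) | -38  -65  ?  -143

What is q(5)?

-100

The 3 known points determine the degree-2 polynomial uniquely.
Write q(u) = au^2 + bu + c. Substituting each data point gives a linear system:
  9a + 3b + c = -38
  16a + 4b + c = -65
  36a + 6b + c = -143
Solving the system yields a = -4, b = 1, c = -5.
So q(u) = -4u^2 + u - 5.
Then q(5) = -100.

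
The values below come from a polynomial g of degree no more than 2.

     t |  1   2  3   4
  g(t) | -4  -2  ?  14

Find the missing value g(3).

The 3 known points determine the degree-2 polynomial uniquely.
Write g(t) = at^2 + bt + c. Substituting each data point gives a linear system:
  a + b + c = -4
  4a + 2b + c = -2
  16a + 4b + c = 14
Solving the system yields a = 2, b = -4, c = -2.
So g(t) = 2t^2 - 4t - 2.
Then g(3) = 4.

4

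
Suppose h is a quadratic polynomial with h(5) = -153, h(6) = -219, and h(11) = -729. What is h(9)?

-489

Using the Lagrange interpolation formula with nodes 5, 6, 11:
  L_0(t) = (t - 6)(t - 11) / 6
  L_1(t) = (t - 5)(t - 11) / -5
  L_2(t) = (t - 5)(t - 6) / 30
Then h(t) = -153·L_0(t) - 219·L_1(t) - 729·L_2(t).
Expanding and collecting terms gives h(t) = -6t^2 - 3.
Evaluating at t = 9: h(9) = -489.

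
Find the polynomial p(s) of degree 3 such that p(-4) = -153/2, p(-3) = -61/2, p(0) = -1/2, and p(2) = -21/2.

Write p(s) = as^3 + bs^2 + cs + d. Substituting each data point gives a linear system:
  -64a + 16b - 4c + d = -153/2
  -27a + 9b - 3c + d = -61/2
  d = -1/2
  8a + 4b + 2c + d = -21/2
Solving the system yields a = 1, b = -2, c = -5, d = -1/2.
So p(s) = s^3 - 2s^2 - 5s - 1/2.
Check: p(2) = -21/2. ✓

p(s) = s^3 - 2s^2 - 5s - 1/2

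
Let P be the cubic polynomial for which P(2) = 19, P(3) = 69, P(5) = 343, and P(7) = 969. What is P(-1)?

1

Using the Lagrange interpolation formula with nodes 2, 3, 5, 7:
  L_0(n) = (n - 3)(n - 5)(n - 7) / -15
  L_1(n) = (n - 2)(n - 5)(n - 7) / 8
  L_2(n) = (n - 2)(n - 3)(n - 7) / -12
  L_3(n) = (n - 2)(n - 3)(n - 5) / 40
Then P(n) = 19·L_0(n) + 69·L_1(n) + 343·L_2(n) + 969·L_3(n).
Expanding and collecting terms gives P(n) = 3n^3 - n^2 - 2n + 3.
Evaluating at n = -1: P(-1) = 1.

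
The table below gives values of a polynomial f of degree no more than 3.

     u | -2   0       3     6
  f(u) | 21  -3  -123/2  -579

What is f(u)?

Write f(u) = au^3 + bu^2 + cu + d. Substituting each data point gives a linear system:
  -8a + 4b - 2c + d = 21
  d = -3
  27a + 9b + 3c + d = -123/2
  216a + 36b + 6c + d = -579
Solving the system yields a = -3, b = 3/2, c = 3, d = -3.
So f(u) = -3u^3 + (3/2)u^2 + 3u - 3.
Check: f(6) = -579. ✓

f(u) = -3u^3 + (3/2)u^2 + 3u - 3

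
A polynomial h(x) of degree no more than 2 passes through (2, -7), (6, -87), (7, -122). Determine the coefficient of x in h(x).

Write h(x) = ax^2 + bx + c. Substituting each data point gives a linear system:
  4a + 2b + c = -7
  36a + 6b + c = -87
  49a + 7b + c = -122
Solving the system yields a = -3, b = 4, c = -3.
So h(x) = -3x² + 4x - 3.
The coefficient of x is 4.

4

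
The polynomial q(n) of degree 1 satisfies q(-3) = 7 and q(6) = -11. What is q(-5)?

Write q(n) = an + b. Substituting each data point gives a linear system:
  -3a + b = 7
  6a + b = -11
Solving the system yields a = -2, b = 1.
So q(n) = -2n + 1.
Then q(-5) = 11.

11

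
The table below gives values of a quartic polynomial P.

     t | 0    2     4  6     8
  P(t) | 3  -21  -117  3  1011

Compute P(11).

Forward differences of the values at t = 0, 2, 4, 6, 8:
  P  : 3  -21  -117  3  1011
  Δ  : -24  -96  120  1008
  Δ^2: -72  216  888
  Δ^3: 288  672
  Δ^4: 384
The fourth differences are constant, confirming degree 4.
Interpolating (Newton forward form) and evaluating at t = 11 gives P(11) = 6603.

6603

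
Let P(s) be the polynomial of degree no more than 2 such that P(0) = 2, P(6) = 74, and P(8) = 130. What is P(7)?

Write P(s) = as^2 + bs + c. Substituting each data point gives a linear system:
  c = 2
  36a + 6b + c = 74
  64a + 8b + c = 130
Solving the system yields a = 2, b = 0, c = 2.
So P(s) = 2s^2 + 2.
Then P(7) = 100.

100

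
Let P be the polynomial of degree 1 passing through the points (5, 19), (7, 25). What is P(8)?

28

Using the Lagrange interpolation formula with nodes 5, 7:
  L_0(u) = (u - 7) / -2
  L_1(u) = (u - 5) / 2
Then P(u) = 19·L_0(u) + 25·L_1(u).
Expanding and collecting terms gives P(u) = 3u + 4.
Evaluating at u = 8: P(8) = 28.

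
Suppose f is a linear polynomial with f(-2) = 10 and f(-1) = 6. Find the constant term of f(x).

Write f(x) = ax + b. Substituting each data point gives a linear system:
  -2a + b = 10
  -a + b = 6
Solving the system yields a = -4, b = 2.
So f(x) = -4x + 2.
The constant term is 2.

2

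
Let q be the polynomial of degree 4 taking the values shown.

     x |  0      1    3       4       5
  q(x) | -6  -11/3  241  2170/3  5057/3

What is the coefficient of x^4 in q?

Write q(x) = ax^4 + bx^3 + cx^2 + dx + e. Substituting each data point gives a linear system:
  e = -6
  a + b + c + d + e = -11/3
  81a + 27b + 9c + 3d + e = 241
  256a + 64b + 16c + 4d + e = 2170/3
  625a + 125b + 25c + 5d + e = 5057/3
Solving the system yields a = 2, b = 4, c = -2, d = -5/3, e = -6.
So q(x) = 2x⁴ + 4x³ - 2x² - (5/3)x - 6.
The leading coefficient is 2.

2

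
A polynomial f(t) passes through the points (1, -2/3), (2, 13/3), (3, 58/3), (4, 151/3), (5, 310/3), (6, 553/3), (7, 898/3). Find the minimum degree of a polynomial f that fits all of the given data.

Forward differences of the values at t = 1, 2, 3, 4, 5, 6, 7:
  f  : -2/3  13/3  58/3  151/3  310/3  553/3  898/3
  Δ  : 5  15  31  53  81  115
  Δ^2: 10  16  22  28  34
  Δ^3: 6  6  6  6
  Δ^4: 0  0  0
  Δ^5: 0  0
  Δ^6: 0
The third differences are constant (6) and nonzero, while all higher differences vanish, so the minimal degree is 3.

3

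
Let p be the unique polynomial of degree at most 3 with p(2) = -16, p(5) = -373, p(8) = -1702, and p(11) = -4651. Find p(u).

Using the Lagrange interpolation formula with nodes 2, 5, 8, 11:
  L_0(u) = (u - 5)(u - 8)(u - 11) / -162
  L_1(u) = (u - 2)(u - 8)(u - 11) / 54
  L_2(u) = (u - 2)(u - 5)(u - 11) / -54
  L_3(u) = (u - 2)(u - 5)(u - 8) / 162
Then p(u) = -16·L_0(u) - 373·L_1(u) - 1702·L_2(u) - 4651·L_3(u).
Expanding and collecting terms gives p(u) = -4u^3 + 6u^2 - 5u + 2.
Check: p(11) = -4651. ✓

p(u) = -4u^3 + 6u^2 - 5u + 2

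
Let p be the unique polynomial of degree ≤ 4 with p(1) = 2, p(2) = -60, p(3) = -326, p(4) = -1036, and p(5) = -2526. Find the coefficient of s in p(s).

Write p(s) = as^4 + bs^3 + cs^2 + ds + e. Substituting each data point gives a linear system:
  a + b + c + d + e = 2
  16a + 8b + 4c + 2d + e = -60
  81a + 27b + 9c + 3d + e = -326
  256a + 64b + 16c + 4d + e = -1036
  625a + 125b + 25c + 5d + e = -2526
Solving the system yields a = -4, b = 0, c = -2, d = 4, e = 4.
So p(s) = -4s⁴ - 2s² + 4s + 4.
The coefficient of s is 4.

4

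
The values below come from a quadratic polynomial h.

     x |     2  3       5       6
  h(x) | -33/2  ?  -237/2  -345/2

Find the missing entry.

The 3 known points determine the degree-2 polynomial uniquely.
Write h(x) = ax^2 + bx + c. Substituting each data point gives a linear system:
  4a + 2b + c = -33/2
  25a + 5b + c = -237/2
  36a + 6b + c = -345/2
Solving the system yields a = -5, b = 1, c = 3/2.
So h(x) = -5x² + x + 3/2.
Then h(3) = -81/2.

-81/2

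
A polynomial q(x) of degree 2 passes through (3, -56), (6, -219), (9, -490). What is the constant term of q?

Write q(x) = ax^2 + bx + c. Substituting each data point gives a linear system:
  9a + 3b + c = -56
  36a + 6b + c = -219
  81a + 9b + c = -490
Solving the system yields a = -6, b = -1/3, c = -1.
So q(x) = -6x^2 - (1/3)x - 1.
The constant term is -1.

-1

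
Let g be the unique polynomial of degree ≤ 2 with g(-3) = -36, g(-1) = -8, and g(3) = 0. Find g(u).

g(u) = -2u^2 + 6u

Write g(u) = au^2 + bu + c. Substituting each data point gives a linear system:
  9a - 3b + c = -36
  a - b + c = -8
  9a + 3b + c = 0
Solving the system yields a = -2, b = 6, c = 0.
So g(u) = -2u² + 6u.
Check: g(-1) = -8. ✓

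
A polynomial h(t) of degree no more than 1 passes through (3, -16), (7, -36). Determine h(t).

h(t) = -5t - 1

Write h(t) = at + b. Substituting each data point gives a linear system:
  3a + b = -16
  7a + b = -36
Solving the system yields a = -5, b = -1.
So h(t) = -5t - 1.
Check: h(3) = -16. ✓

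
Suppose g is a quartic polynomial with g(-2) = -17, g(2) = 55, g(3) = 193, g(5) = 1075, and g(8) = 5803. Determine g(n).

g(n) = n^4 + 3n^3 + 2n^2 + 6n - 5

Write g(n) = an^4 + bn^3 + cn^2 + dn + e. Substituting each data point gives a linear system:
  16a - 8b + 4c - 2d + e = -17
  16a + 8b + 4c + 2d + e = 55
  81a + 27b + 9c + 3d + e = 193
  625a + 125b + 25c + 5d + e = 1075
  4096a + 512b + 64c + 8d + e = 5803
Solving the system yields a = 1, b = 3, c = 2, d = 6, e = -5.
So g(n) = n⁴ + 3n³ + 2n² + 6n - 5.
Check: g(8) = 5803. ✓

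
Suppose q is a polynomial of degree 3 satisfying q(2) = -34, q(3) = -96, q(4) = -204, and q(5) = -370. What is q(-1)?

Write q(u) = au^3 + bu^2 + cu + d. Substituting each data point gives a linear system:
  8a + 4b + 2c + d = -34
  27a + 9b + 3c + d = -96
  64a + 16b + 4c + d = -204
  125a + 25b + 5c + d = -370
Solving the system yields a = -2, b = -5, c = 1, d = 0.
So q(u) = -2u^3 - 5u^2 + u.
Then q(-1) = -4.

-4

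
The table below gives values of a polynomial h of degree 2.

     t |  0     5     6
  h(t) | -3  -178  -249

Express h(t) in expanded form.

Write h(t) = at^2 + bt + c. Substituting each data point gives a linear system:
  c = -3
  25a + 5b + c = -178
  36a + 6b + c = -249
Solving the system yields a = -6, b = -5, c = -3.
So h(t) = -6t^2 - 5t - 3.
Check: h(5) = -178. ✓

h(t) = -6t^2 - 5t - 3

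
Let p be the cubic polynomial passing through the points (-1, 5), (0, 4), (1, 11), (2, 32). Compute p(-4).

Using the Lagrange interpolation formula with nodes -1, 0, 1, 2:
  L_0(u) = u(u - 1)(u - 2) / -6
  L_1(u) = (u + 1)(u - 1)(u - 2) / 2
  L_2(u) = (u + 1)u(u - 2) / -2
  L_3(u) = (u + 1)u(u - 1) / 6
Then p(u) = 5·L_0(u) + 4·L_1(u) + 11·L_2(u) + 32·L_3(u).
Expanding and collecting terms gives p(u) = u^3 + 4u^2 + 2u + 4.
Evaluating at u = -4: p(-4) = -4.

-4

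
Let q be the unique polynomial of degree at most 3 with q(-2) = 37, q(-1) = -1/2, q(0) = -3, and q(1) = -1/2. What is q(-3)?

279/2

Write q(s) = as^3 + bs^2 + cs + d. Substituting each data point gives a linear system:
  -8a + 4b - 2c + d = 37
  -a + b - c + d = -1/2
  d = -3
  a + b + c + d = -1/2
Solving the system yields a = -5, b = 5/2, c = 5, d = -3.
So q(s) = -5s³ + (5/2)s² + 5s - 3.
Then q(-3) = 279/2.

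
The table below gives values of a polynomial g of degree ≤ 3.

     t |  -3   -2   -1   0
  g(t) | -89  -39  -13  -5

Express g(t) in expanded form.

Write g(t) = at^3 + bt^2 + ct + d. Substituting each data point gives a linear system:
  -27a + 9b - 3c + d = -89
  -8a + 4b - 2c + d = -39
  -a + b - c + d = -13
  d = -5
Solving the system yields a = 1, b = -6, c = 1, d = -5.
So g(t) = t^3 - 6t^2 + t - 5.
Check: g(-3) = -89. ✓

g(t) = t^3 - 6t^2 + t - 5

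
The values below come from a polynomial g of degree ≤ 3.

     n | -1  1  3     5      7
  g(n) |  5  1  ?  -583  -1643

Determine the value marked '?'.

On equispaced nodes a degree-3 polynomial has vanishing fourth forward difference, so
  g(-1) - 4·g(1) + 6·g(3) - 4·g(5) + g(7) = 0.
Substituting the known values and solving for g(3):
  6·g(3) = -690
  g(3) = -115.

-115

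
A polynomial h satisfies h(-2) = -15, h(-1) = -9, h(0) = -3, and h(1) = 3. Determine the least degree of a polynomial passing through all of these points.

Forward differences of the values at t = -2, -1, 0, 1:
  h  : -15  -9  -3  3
  Δ  : 6  6  6
  Δ^2: 0  0
  Δ^3: 0
The first differences are constant (6) and nonzero, while all higher differences vanish, so the minimal degree is 1.

1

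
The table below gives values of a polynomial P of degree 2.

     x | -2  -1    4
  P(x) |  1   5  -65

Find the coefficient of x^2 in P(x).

-3

Write P(x) = ax^2 + bx + c. Substituting each data point gives a linear system:
  4a - 2b + c = 1
  a - b + c = 5
  16a + 4b + c = -65
Solving the system yields a = -3, b = -5, c = 3.
So P(x) = -3x^2 - 5x + 3.
The leading coefficient is -3.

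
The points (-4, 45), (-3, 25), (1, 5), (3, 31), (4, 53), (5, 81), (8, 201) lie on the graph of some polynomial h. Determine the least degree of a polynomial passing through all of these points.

2

Divided differences on the nodes -4, -3, 1, 3, 4, 5, 8:
  order 0: 45  25  5  31  53  81  201
  order 1: -20  -5  13  22  28  40
  order 2: 3  3  3  3  3
  order 3: 0  0  0  0
  order 4: 0  0  0
  order 5: 0  0
  order 6: 0
The order-2 divided differences are all 3 (nonzero) and every higher order vanishes, so the data lies on a polynomial of degree exactly 2.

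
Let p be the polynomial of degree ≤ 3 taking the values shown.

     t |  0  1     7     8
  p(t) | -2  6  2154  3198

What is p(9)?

4534

Using the Lagrange interpolation formula with nodes 0, 1, 7, 8:
  L_0(t) = (t - 1)(t - 7)(t - 8) / -56
  L_1(t) = t(t - 7)(t - 8) / 42
  L_2(t) = t(t - 1)(t - 8) / -42
  L_3(t) = t(t - 1)(t - 7) / 56
Then p(t) = -2·L_0(t) + 6·L_1(t) + 2154·L_2(t) + 3198·L_3(t).
Expanding and collecting terms gives p(t) = 6t³ + 2t² - 2.
Evaluating at t = 9: p(9) = 4534.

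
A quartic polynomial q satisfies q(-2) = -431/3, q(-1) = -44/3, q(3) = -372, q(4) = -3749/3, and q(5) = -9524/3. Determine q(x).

q(x) = -6x^4 + 5x^3 - (5/3)x^2 - x - 3

Write q(x) = ax^4 + bx^3 + cx^2 + dx + e. Substituting each data point gives a linear system:
  16a - 8b + 4c - 2d + e = -431/3
  a - b + c - d + e = -44/3
  81a + 27b + 9c + 3d + e = -372
  256a + 64b + 16c + 4d + e = -3749/3
  625a + 125b + 25c + 5d + e = -9524/3
Solving the system yields a = -6, b = 5, c = -5/3, d = -1, e = -3.
So q(x) = -6x⁴ + 5x³ - (5/3)x² - x - 3.
Check: q(3) = -372. ✓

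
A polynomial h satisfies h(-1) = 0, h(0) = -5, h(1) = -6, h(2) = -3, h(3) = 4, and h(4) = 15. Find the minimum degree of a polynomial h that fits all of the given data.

Forward differences of the values at t = -1, 0, 1, 2, 3, 4:
  h  : 0  -5  -6  -3  4  15
  Δ  : -5  -1  3  7  11
  Δ^2: 4  4  4  4
  Δ^3: 0  0  0
  Δ^4: 0  0
  Δ^5: 0
The second differences are constant (4) and nonzero, while all higher differences vanish, so the minimal degree is 2.

2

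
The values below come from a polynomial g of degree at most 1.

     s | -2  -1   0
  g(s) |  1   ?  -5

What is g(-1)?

-2

On equispaced nodes a degree-1 polynomial has vanishing second forward difference, so
  g(-2) - 2·g(-1) + g(0) = 0.
Substituting the known values and solving for g(-1):
  -2·g(-1) = 4
  g(-1) = -2.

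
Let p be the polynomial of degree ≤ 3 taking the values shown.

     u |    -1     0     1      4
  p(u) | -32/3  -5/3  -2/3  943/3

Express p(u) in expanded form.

p(u) = 6u^3 - 4u^2 - u - 5/3

Using the Lagrange interpolation formula with nodes -1, 0, 1, 4:
  L_0(u) = u(u - 1)(u - 4) / -10
  L_1(u) = (u + 1)(u - 1)(u - 4) / 4
  L_2(u) = (u + 1)u(u - 4) / -6
  L_3(u) = (u + 1)u(u - 1) / 60
Then p(u) = -32/3·L_0(u) - 5/3·L_1(u) - 2/3·L_2(u) + 943/3·L_3(u).
Expanding and collecting terms gives p(u) = 6u³ - 4u² - u - 5/3.
Check: p(0) = -5/3. ✓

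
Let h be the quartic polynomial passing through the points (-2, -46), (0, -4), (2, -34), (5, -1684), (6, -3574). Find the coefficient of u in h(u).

-1

Write h(u) = au^4 + bu^3 + cu^2 + du + e. Substituting each data point gives a linear system:
  16a - 8b + 4c - 2d + e = -46
  e = -4
  16a + 8b + 4c + 2d + e = -34
  625a + 125b + 25c + 5d + e = -1684
  1296a + 216b + 36c + 6d + e = -3574
Solving the system yields a = -3, b = 1, c = 3, d = -1, e = -4.
So h(u) = -3u^4 + u^3 + 3u^2 - u - 4.
The coefficient of u is -1.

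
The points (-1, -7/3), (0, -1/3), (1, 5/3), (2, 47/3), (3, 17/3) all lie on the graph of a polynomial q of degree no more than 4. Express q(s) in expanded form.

Write q(s) = as^4 + bs^3 + cs^2 + ds + e. Substituting each data point gives a linear system:
  a - b + c - d + e = -7/3
  e = -1/3
  a + b + c + d + e = 5/3
  16a + 8b + 4c + 2d + e = 47/3
  81a + 27b + 9c + 3d + e = 17/3
Solving the system yields a = -2, b = 6, c = 2, d = -4, e = -1/3.
So q(s) = -2s^4 + 6s^3 + 2s^2 - 4s - 1/3.
Check: q(0) = -1/3. ✓

q(s) = -2s^4 + 6s^3 + 2s^2 - 4s - 1/3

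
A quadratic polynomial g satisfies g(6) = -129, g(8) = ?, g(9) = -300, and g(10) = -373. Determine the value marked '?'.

-235

The 3 known points determine the degree-2 polynomial uniquely.
Write g(u) = au^2 + bu + c. Substituting each data point gives a linear system:
  36a + 6b + c = -129
  81a + 9b + c = -300
  100a + 10b + c = -373
Solving the system yields a = -4, b = 3, c = -3.
So g(u) = -4u² + 3u - 3.
Then g(8) = -235.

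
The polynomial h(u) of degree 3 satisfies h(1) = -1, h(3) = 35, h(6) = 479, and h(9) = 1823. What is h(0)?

5

Write h(u) = au^3 + bu^2 + cu + d. Substituting each data point gives a linear system:
  a + b + c + d = -1
  27a + 9b + 3c + d = 35
  216a + 36b + 6c + d = 479
  729a + 81b + 9c + d = 1823
Solving the system yields a = 3, b = -4, c = -5, d = 5.
So h(u) = 3u^3 - 4u^2 - 5u + 5.
Then h(0) = 5.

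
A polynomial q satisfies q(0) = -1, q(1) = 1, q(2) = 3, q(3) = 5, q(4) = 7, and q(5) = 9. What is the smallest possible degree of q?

Forward differences of the values at u = 0, 1, 2, 3, 4, 5:
  q  : -1  1  3  5  7  9
  Δ  : 2  2  2  2  2
  Δ^2: 0  0  0  0
  Δ^3: 0  0  0
  Δ^4: 0  0
  Δ^5: 0
The first differences are constant (2) and nonzero, while all higher differences vanish, so the minimal degree is 1.

1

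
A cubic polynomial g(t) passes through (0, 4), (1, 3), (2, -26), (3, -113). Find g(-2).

42

Forward differences of the values at t = 0, 1, 2, 3:
  g  : 4  3  -26  -113
  Δ  : -1  -29  -87
  Δ^2: -28  -58
  Δ^3: -30
The third differences are constant, confirming degree 3.
Interpolating (Newton forward form) and evaluating at t = -2 gives g(-2) = 42.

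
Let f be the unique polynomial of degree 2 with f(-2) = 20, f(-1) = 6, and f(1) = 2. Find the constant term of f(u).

0

Write f(u) = au^2 + bu + c. Substituting each data point gives a linear system:
  4a - 2b + c = 20
  a - b + c = 6
  a + b + c = 2
Solving the system yields a = 4, b = -2, c = 0.
So f(u) = 4u^2 - 2u.
The constant term is 0.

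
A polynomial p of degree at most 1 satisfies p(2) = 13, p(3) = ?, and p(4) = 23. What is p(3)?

18

On equispaced nodes a degree-1 polynomial has vanishing second forward difference, so
  p(2) - 2·p(3) + p(4) = 0.
Substituting the known values and solving for p(3):
  -2·p(3) = -36
  p(3) = 18.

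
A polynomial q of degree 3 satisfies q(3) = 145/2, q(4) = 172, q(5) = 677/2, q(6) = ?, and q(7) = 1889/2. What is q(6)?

590

The 4 known points determine the degree-3 polynomial uniquely.
Write q(n) = an^3 + bn^2 + cn + d. Substituting each data point gives a linear system:
  27a + 9b + 3c + d = 145/2
  64a + 16b + 4c + d = 172
  125a + 25b + 5c + d = 677/2
  343a + 49b + 7c + d = 1889/2
Solving the system yields a = 3, b = -5/2, c = 6, d = -4.
So q(n) = 3n^3 - (5/2)n^2 + 6n - 4.
Then q(6) = 590.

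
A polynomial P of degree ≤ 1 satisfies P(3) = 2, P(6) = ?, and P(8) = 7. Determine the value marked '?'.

5

The 2 known points determine the degree-1 polynomial uniquely.
Write P(t) = at + b. Substituting each data point gives a linear system:
  3a + b = 2
  8a + b = 7
Solving the system yields a = 1, b = -1.
So P(t) = t - 1.
Then P(6) = 5.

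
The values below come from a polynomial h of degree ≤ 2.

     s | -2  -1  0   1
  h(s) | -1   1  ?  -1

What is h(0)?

The 3 known points determine the degree-2 polynomial uniquely.
Write h(s) = as^2 + bs + c. Substituting each data point gives a linear system:
  4a - 2b + c = -1
  a - b + c = 1
  a + b + c = -1
Solving the system yields a = -1, b = -1, c = 1.
So h(s) = -s² - s + 1.
Then h(0) = 1.

1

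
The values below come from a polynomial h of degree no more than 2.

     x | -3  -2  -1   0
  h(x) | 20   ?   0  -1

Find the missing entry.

7

The 3 known points determine the degree-2 polynomial uniquely.
Write h(x) = ax^2 + bx + c. Substituting each data point gives a linear system:
  9a - 3b + c = 20
  a - b + c = 0
  c = -1
Solving the system yields a = 3, b = 2, c = -1.
So h(x) = 3x^2 + 2x - 1.
Then h(-2) = 7.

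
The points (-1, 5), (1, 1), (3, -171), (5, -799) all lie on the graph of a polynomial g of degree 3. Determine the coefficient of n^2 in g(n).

-3

Write g(n) = an^3 + bn^2 + cn + d. Substituting each data point gives a linear system:
  -a + b - c + d = 5
  a + b + c + d = 1
  27a + 9b + 3c + d = -171
  125a + 25b + 5c + d = -799
Solving the system yields a = -6, b = -3, c = 4, d = 6.
So g(n) = -6n^3 - 3n^2 + 4n + 6.
The coefficient of n^2 is -3.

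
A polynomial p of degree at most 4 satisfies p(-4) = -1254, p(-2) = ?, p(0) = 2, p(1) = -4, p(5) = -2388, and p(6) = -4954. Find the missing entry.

The 5 known points determine the degree-4 polynomial uniquely.
Write p(t) = at^4 + bt^3 + ct^2 + dt + e. Substituting each data point gives a linear system:
  256a - 64b + 16c - 4d + e = -1254
  e = 2
  a + b + c + d + e = -4
  625a + 125b + 25c + 5d + e = -2388
  1296a + 216b + 36c + 6d + e = -4954
Solving the system yields a = -4, b = 2, c = -6, d = 2, e = 2.
So p(t) = -4t⁴ + 2t³ - 6t² + 2t + 2.
Then p(-2) = -106.

-106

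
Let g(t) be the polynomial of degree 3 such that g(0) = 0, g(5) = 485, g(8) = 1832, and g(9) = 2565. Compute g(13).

7397

Write g(t) = at^3 + bt^2 + ct + d. Substituting each data point gives a linear system:
  d = 0
  125a + 25b + 5c + d = 485
  512a + 64b + 8c + d = 1832
  729a + 81b + 9c + d = 2565
Solving the system yields a = 3, b = 5, c = -3, d = 0.
So g(t) = 3t³ + 5t² - 3t.
Then g(13) = 7397.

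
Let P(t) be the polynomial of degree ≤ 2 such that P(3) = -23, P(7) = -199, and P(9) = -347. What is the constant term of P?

4

Write P(t) = at^2 + bt + c. Substituting each data point gives a linear system:
  9a + 3b + c = -23
  49a + 7b + c = -199
  81a + 9b + c = -347
Solving the system yields a = -5, b = 6, c = 4.
So P(t) = -5t^2 + 6t + 4.
The constant term is 4.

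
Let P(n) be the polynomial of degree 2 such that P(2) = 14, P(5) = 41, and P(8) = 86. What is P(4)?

Write P(n) = an^2 + bn + c. Substituting each data point gives a linear system:
  4a + 2b + c = 14
  25a + 5b + c = 41
  64a + 8b + c = 86
Solving the system yields a = 1, b = 2, c = 6.
So P(n) = n^2 + 2n + 6.
Then P(4) = 30.

30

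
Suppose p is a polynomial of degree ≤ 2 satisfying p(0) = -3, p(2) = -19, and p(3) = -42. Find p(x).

p(x) = -5x^2 + 2x - 3

Write p(x) = ax^2 + bx + c. Substituting each data point gives a linear system:
  c = -3
  4a + 2b + c = -19
  9a + 3b + c = -42
Solving the system yields a = -5, b = 2, c = -3.
So p(x) = -5x^2 + 2x - 3.
Check: p(2) = -19. ✓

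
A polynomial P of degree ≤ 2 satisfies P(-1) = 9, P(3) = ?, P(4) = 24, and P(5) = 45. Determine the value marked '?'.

9

The 3 known points determine the degree-2 polynomial uniquely.
Write P(t) = at^2 + bt + c. Substituting each data point gives a linear system:
  a - b + c = 9
  16a + 4b + c = 24
  25a + 5b + c = 45
Solving the system yields a = 3, b = -6, c = 0.
So P(t) = 3t^2 - 6t.
Then P(3) = 9.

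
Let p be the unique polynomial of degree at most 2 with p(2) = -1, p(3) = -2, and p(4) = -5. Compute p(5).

Write p(n) = an^2 + bn + c. Substituting each data point gives a linear system:
  4a + 2b + c = -1
  9a + 3b + c = -2
  16a + 4b + c = -5
Solving the system yields a = -1, b = 4, c = -5.
So p(n) = -n^2 + 4n - 5.
Then p(5) = -10.

-10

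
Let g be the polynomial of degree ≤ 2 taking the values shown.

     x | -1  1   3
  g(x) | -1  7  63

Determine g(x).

g(x) = 6x^2 + 4x - 3

Using the Lagrange interpolation formula with nodes -1, 1, 3:
  L_0(x) = (x - 1)(x - 3) / 8
  L_1(x) = (x + 1)(x - 3) / -4
  L_2(x) = (x + 1)(x - 1) / 8
Then g(x) = -1·L_0(x) + 7·L_1(x) + 63·L_2(x).
Expanding and collecting terms gives g(x) = 6x² + 4x - 3.
Check: g(1) = 7. ✓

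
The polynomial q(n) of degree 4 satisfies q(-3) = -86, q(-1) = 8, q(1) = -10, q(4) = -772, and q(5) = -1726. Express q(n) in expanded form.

Write q(n) = an^4 + bn^3 + cn^2 + dn + e. Substituting each data point gives a linear system:
  81a - 27b + 9c - 3d + e = -86
  a - b + c - d + e = 8
  a + b + c + d + e = -10
  256a + 64b + 16c + 4d + e = -772
  625a + 125b + 25c + 5d + e = -1726
Solving the system yields a = -2, b = -3, c = -3, d = -6, e = 4.
So q(n) = -2n^4 - 3n^3 - 3n^2 - 6n + 4.
Check: q(-3) = -86. ✓

q(n) = -2n^4 - 3n^3 - 3n^2 - 6n + 4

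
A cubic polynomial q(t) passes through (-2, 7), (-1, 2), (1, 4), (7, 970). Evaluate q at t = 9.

Using the Lagrange interpolation formula with nodes -2, -1, 1, 7:
  L_0(t) = (t + 1)(t - 1)(t - 7) / -27
  L_1(t) = (t + 2)(t - 1)(t - 7) / 16
  L_2(t) = (t + 2)(t + 1)(t - 7) / -36
  L_3(t) = (t + 2)(t + 1)(t - 1) / 432
Then q(t) = 7·L_0(t) + 2·L_1(t) + 4·L_2(t) + 970·L_3(t).
Expanding and collecting terms gives q(t) = 2t³ + 6t² - t - 3.
Evaluating at t = 9: q(9) = 1932.

1932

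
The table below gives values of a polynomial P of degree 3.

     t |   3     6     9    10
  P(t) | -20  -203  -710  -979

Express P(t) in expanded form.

Write P(t) = at^3 + bt^2 + ct + d. Substituting each data point gives a linear system:
  27a + 9b + 3c + d = -20
  216a + 36b + 6c + d = -203
  729a + 81b + 9c + d = -710
  1000a + 100b + 10c + d = -979
Solving the system yields a = -1, b = 0, c = 2, d = 1.
So P(t) = -t^3 + 2t + 1.
Check: P(9) = -710. ✓

P(t) = -t^3 + 2t + 1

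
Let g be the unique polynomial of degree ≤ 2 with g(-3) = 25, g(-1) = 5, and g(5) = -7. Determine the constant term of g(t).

Write g(t) = at^2 + bt + c. Substituting each data point gives a linear system:
  9a - 3b + c = 25
  a - b + c = 5
  25a + 5b + c = -7
Solving the system yields a = 1, b = -6, c = -2.
So g(t) = t^2 - 6t - 2.
The constant term is -2.

-2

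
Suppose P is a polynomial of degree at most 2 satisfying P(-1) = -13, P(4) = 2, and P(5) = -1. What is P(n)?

Write P(n) = an^2 + bn + c. Substituting each data point gives a linear system:
  a - b + c = -13
  16a + 4b + c = 2
  25a + 5b + c = -1
Solving the system yields a = -1, b = 6, c = -6.
So P(n) = -n² + 6n - 6.
Check: P(4) = 2. ✓

P(n) = -n^2 + 6n - 6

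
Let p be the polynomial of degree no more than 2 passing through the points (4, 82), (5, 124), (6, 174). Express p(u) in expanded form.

Write p(u) = au^2 + bu + c. Substituting each data point gives a linear system:
  16a + 4b + c = 82
  25a + 5b + c = 124
  36a + 6b + c = 174
Solving the system yields a = 4, b = 6, c = -6.
So p(u) = 4u^2 + 6u - 6.
Check: p(4) = 82. ✓

p(u) = 4u^2 + 6u - 6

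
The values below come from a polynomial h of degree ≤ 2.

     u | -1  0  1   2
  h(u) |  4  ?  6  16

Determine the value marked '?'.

2

The 3 known points determine the degree-2 polynomial uniquely.
Write h(u) = au^2 + bu + c. Substituting each data point gives a linear system:
  a - b + c = 4
  a + b + c = 6
  4a + 2b + c = 16
Solving the system yields a = 3, b = 1, c = 2.
So h(u) = 3u^2 + u + 2.
Then h(0) = 2.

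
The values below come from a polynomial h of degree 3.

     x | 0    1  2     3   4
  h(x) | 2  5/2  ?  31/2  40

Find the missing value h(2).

The 4 known points determine the degree-3 polynomial uniquely.
Write h(x) = ax^3 + bx^2 + cx + d. Substituting each data point gives a linear system:
  d = 2
  a + b + c + d = 5/2
  27a + 9b + 3c + d = 31/2
  64a + 16b + 4c + d = 40
Solving the system yields a = 1, b = -2, c = 3/2, d = 2.
So h(x) = x^3 - 2x^2 + (3/2)x + 2.
Then h(2) = 5.

5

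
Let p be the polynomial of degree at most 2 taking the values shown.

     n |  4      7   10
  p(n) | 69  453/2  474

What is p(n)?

p(n) = 5n^2 - (5/2)n - 1

Write p(n) = an^2 + bn + c. Substituting each data point gives a linear system:
  16a + 4b + c = 69
  49a + 7b + c = 453/2
  100a + 10b + c = 474
Solving the system yields a = 5, b = -5/2, c = -1.
So p(n) = 5n^2 - (5/2)n - 1.
Check: p(7) = 453/2. ✓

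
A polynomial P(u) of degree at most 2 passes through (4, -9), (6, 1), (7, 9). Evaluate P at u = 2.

Using the Lagrange interpolation formula with nodes 4, 6, 7:
  L_0(u) = (u - 6)(u - 7) / 6
  L_1(u) = (u - 4)(u - 7) / -2
  L_2(u) = (u - 4)(u - 6) / 3
Then P(u) = -9·L_0(u) + 1·L_1(u) + 9·L_2(u).
Expanding and collecting terms gives P(u) = u^2 - 5u - 5.
Evaluating at u = 2: P(2) = -11.

-11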